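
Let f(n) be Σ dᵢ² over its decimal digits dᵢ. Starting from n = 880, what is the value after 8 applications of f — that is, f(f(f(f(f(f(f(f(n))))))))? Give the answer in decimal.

37

880 → 128
128 → 69
69 → 117
117 → 51
51 → 26
26 → 40
40 → 16
16 → 37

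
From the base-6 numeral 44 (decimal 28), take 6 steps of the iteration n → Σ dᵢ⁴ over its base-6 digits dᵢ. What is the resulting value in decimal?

288

28 = (4,4)_6 → 4⁴ + 4⁴ = 512
512 = (2,2,1,2)_6 → 2⁴ + 2⁴ + 1⁴ + 2⁴ = 49
49 = (1,2,1)_6 → 1⁴ + 2⁴ + 1⁴ = 18
18 = (3,0)_6 → 3⁴ + 0⁴ = 81
81 = (2,1,3)_6 → 2⁴ + 1⁴ + 3⁴ = 98
98 = (2,4,2)_6 → 2⁴ + 4⁴ + 2⁴ = 288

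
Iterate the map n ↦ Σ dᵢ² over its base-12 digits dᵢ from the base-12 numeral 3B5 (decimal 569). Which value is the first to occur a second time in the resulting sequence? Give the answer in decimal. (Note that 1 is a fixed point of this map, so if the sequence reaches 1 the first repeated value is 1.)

569 = (3,11,5)_12 → 3² + 11² + 5² = 9 + 121 + 25 = 155
155 = (1,0,11)_12 → 1² + 0² + 11² = 1 + 0 + 121 = 122
122 = (10,2)_12 → 10² + 2² = 100 + 4 = 104
104 = (8,8)_12 → 8² + 8² = 64 + 64 = 128
128 = (10,8)_12 → 10² + 8² = 100 + 64 = 164
164 = (1,1,8)_12 → 1² + 1² + 8² = 1 + 1 + 64 = 66
66 = (5,6)_12 → 5² + 6² = 25 + 36 = 61
61 = (5,1)_12 → 5² + 1² = 25 + 1 = 26
26 = (2,2)_12 → 2² + 2² = 4 + 4 = 8
8 = (8)_12 → 8² = 64
64 = (5,4)_12 → 5² + 4² = 25 + 16 = 41
41 = (3,5)_12 → 3² + 5² = 9 + 25 = 34
34 = (2,10)_12 → 2² + 10² = 4 + 100 = 104  — 104 already appeared earlier.

104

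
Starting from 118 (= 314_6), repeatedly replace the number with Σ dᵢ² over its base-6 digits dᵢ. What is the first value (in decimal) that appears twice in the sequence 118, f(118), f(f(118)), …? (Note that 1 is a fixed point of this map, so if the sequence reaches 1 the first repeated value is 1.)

118 = (3,1,4)_6 → 26
26 = (4,2)_6 → 20
20 = (3,2)_6 → 13
13 = (2,1)_6 → 5
5 = (5)_6 → 25
25 = (4,1)_6 → 17
17 = (2,5)_6 → 29
29 = (4,5)_6 → 41
41 = (1,0,5)_6 → 26  — 26 already appeared earlier.

26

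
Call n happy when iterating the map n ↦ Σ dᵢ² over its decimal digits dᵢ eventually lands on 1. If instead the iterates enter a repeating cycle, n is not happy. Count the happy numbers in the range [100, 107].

100: 100 → 1  — happy
101: 101 → 2 → 4 → 16 → 37 → 58 → 89 → 145 → 42 → 20 → 4  — not happy
102: 102 → 5 → 25 → 29 → 85 → 89 → 145 → 42 → 20 → 4 → 16 → 37 → 58 → 89  — not happy
103: 103 → 10 → 1  — happy
104: 104 → 17 → 50 → 25 → 29 → 85 → 89 → 145 → 42 → 20 → 4 → 16 → 37 → 58 → 89  — not happy
105: 105 → 26 → 40 → 16 → 37 → 58 → 89 → 145 → 42 → 20 → 4 → 16  — not happy
106: 106 → 37 → 58 → 89 → 145 → 42 → 20 → 4 → 16 → 37  — not happy
107: 107 → 50 → 25 → 29 → 85 → 89 → 145 → 42 → 20 → 4 → 16 → 37 → 58 → 89  — not happy
happy: 100, 103

2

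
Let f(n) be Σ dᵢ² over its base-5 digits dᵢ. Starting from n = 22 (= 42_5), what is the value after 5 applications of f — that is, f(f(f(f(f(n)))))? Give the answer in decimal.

22 = (4,2)_5 → 4² + 2² = 16 + 4 = 20
20 = (4,0)_5 → 4² + 0² = 16 + 0 = 16
16 = (3,1)_5 → 3² + 1² = 9 + 1 = 10
10 = (2,0)_5 → 2² + 0² = 4 + 0 = 4
4 = (4)_5 → 4² = 16

16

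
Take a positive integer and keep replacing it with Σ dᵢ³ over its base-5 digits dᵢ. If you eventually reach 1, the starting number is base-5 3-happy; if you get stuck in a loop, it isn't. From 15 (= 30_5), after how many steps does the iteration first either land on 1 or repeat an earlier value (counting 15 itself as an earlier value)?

15 = (3,0)_5 → 3³ + 0³ = 27 + 0 = 27
27 = (1,0,2)_5 → 1³ + 0³ + 2³ = 1 + 0 + 8 = 9
9 = (1,4)_5 → 1³ + 4³ = 1 + 64 = 65
65 = (2,3,0)_5 → 2³ + 3³ + 0³ = 8 + 27 + 0 = 35
35 = (1,2,0)_5 → 1³ + 2³ + 0³ = 1 + 8 + 0 = 9  — 9 repeats.
That took 5 steps.

5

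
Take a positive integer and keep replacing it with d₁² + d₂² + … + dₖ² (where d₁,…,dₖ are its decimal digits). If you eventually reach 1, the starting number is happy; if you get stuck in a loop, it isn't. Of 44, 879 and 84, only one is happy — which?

44: 44 → 32 → 13 → 10 → 1  — reaches 1 (happy)
879: 879 → 194 → 98 → 145 → 42 → 20 → 4 → 16 → 37 → 58 → 89 → 145  — repeats 145 (not happy)
84: 84 → 80 → 64 → 52 → 29 → 85 → 89 → 145 → 42 → 20 → 4 → 16 → 37 → 58 → 89  — repeats 89 (not happy)

44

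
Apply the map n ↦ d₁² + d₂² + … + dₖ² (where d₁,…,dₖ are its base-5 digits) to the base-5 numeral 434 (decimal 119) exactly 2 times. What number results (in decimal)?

11

119 = (4,3,4)_5 → 4² + 3² + 4² = 16 + 9 + 16 = 41
41 = (1,3,1)_5 → 1² + 3² + 1² = 1 + 9 + 1 = 11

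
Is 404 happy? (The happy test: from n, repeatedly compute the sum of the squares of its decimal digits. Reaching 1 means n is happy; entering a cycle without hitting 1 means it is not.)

happy

404 → 4² + 0² + 4² = 16 + 0 + 16 = 32
32 → 3² + 2² = 9 + 4 = 13
13 → 1² + 3² = 1 + 9 = 10
10 → 1² + 0² = 1 + 0 = 1  — reached 1.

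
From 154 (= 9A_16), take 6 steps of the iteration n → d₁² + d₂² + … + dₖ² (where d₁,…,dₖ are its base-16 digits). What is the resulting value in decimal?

154 = (9,10)_16 → 181
181 = (11,5)_16 → 146
146 = (9,2)_16 → 85
85 = (5,5)_16 → 50
50 = (3,2)_16 → 13
13 = (13)_16 → 169

169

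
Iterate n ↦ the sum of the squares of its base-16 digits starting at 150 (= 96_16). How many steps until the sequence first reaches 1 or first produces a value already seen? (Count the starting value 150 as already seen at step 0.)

9

150 = (9,6)_16 → 9² + 6² = 81 + 36 = 117
117 = (7,5)_16 → 7² + 5² = 49 + 25 = 74
74 = (4,10)_16 → 4² + 10² = 16 + 100 = 116
116 = (7,4)_16 → 7² + 4² = 49 + 16 = 65
65 = (4,1)_16 → 4² + 1² = 16 + 1 = 17
17 = (1,1)_16 → 1² + 1² = 1 + 1 = 2
2 = (2)_16 → 2² = 4
4 = (4)_16 → 4² = 16
16 = (1,0)_16 → 1² + 0² = 1 + 0 = 1  — reached 1.
That took 9 steps.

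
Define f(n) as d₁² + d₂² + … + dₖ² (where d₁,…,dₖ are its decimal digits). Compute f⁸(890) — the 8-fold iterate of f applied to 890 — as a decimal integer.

890 → 8² + 9² + 0² = 64 + 81 + 0 = 145
145 → 1² + 4² + 5² = 1 + 16 + 25 = 42
42 → 4² + 2² = 16 + 4 = 20
20 → 2² + 0² = 4 + 0 = 4
4 → 4² = 16
16 → 1² + 6² = 1 + 36 = 37
37 → 3² + 7² = 9 + 49 = 58
58 → 5² + 8² = 25 + 64 = 89

89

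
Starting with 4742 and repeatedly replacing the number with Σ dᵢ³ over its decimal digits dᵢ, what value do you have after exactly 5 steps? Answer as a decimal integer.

4742 → 479
479 → 1136
1136 → 245
245 → 197
197 → 1073

1073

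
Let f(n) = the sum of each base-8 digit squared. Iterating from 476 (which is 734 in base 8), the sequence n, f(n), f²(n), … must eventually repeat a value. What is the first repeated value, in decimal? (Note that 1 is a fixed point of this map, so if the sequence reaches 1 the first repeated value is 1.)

476 = (7,3,4)_8 → 7² + 3² + 4² = 49 + 9 + 16 = 74
74 = (1,1,2)_8 → 1² + 1² + 2² = 1 + 1 + 4 = 6
6 = (6)_8 → 6² = 36
36 = (4,4)_8 → 4² + 4² = 16 + 16 = 32
32 = (4,0)_8 → 4² + 0² = 16 + 0 = 16
16 = (2,0)_8 → 2² + 0² = 4 + 0 = 4
4 = (4)_8 → 4² = 16  — 16 already appeared earlier.

16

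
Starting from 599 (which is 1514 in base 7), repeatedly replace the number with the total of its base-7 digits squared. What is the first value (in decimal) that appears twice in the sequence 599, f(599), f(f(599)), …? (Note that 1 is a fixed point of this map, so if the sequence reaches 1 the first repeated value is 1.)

599 = (1,5,1,4)_7 → 1² + 5² + 1² + 4² = 1 + 25 + 1 + 16 = 43
43 = (6,1)_7 → 6² + 1² = 36 + 1 = 37
37 = (5,2)_7 → 5² + 2² = 25 + 4 = 29
29 = (4,1)_7 → 4² + 1² = 16 + 1 = 17
17 = (2,3)_7 → 2² + 3² = 4 + 9 = 13
13 = (1,6)_7 → 1² + 6² = 1 + 36 = 37  — 37 already appeared earlier.

37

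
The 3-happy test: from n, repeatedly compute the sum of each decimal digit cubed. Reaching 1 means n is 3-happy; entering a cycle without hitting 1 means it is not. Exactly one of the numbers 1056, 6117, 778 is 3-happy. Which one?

1056: 1056 → 342 → 99 → 1458 → 702 → 351 → 153 → 153  — repeats 153 (not 3-happy)
6117: 6117 → 561 → 342 → 99 → 1458 → 702 → 351 → 153 → 153  — repeats 153 (not 3-happy)
778: 778 → 1198 → 1243 → 100 → 1  — reaches 1 (3-happy)

778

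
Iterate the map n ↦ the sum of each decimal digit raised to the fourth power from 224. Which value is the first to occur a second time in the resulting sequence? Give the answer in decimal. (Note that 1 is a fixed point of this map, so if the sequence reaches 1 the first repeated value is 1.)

224 → 2⁴ + 2⁴ + 4⁴ = 16 + 16 + 256 = 288
288 → 2⁴ + 8⁴ + 8⁴ = 16 + 4096 + 4096 = 8208
8208 → 8⁴ + 2⁴ + 0⁴ + 8⁴ = 4096 + 16 + 0 + 4096 = 8208  — 8208 already appeared earlier.

8208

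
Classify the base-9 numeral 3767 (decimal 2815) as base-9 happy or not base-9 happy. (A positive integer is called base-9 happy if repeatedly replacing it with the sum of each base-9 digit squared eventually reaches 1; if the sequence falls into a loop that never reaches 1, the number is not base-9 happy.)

2815 = (3,7,6,7)_9 → 3² + 7² + 6² + 7² = 143
143 = (1,6,8)_9 → 1² + 6² + 8² = 101
101 = (1,2,2)_9 → 1² + 2² + 2² = 9
9 = (1,0)_9 → 1² + 0² = 1  — reached 1.

base-9 happy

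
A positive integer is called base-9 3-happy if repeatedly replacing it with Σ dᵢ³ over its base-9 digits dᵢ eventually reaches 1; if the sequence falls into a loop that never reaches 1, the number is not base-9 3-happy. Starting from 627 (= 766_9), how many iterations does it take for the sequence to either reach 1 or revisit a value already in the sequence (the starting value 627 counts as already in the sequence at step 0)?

627 = (7,6,6)_9 → 7³ + 6³ + 6³ = 775
775 = (1,0,5,1)_9 → 1³ + 0³ + 5³ + 1³ = 127
127 = (1,5,1)_9 → 1³ + 5³ + 1³ = 127  — 127 repeats.
That took 3 steps.

3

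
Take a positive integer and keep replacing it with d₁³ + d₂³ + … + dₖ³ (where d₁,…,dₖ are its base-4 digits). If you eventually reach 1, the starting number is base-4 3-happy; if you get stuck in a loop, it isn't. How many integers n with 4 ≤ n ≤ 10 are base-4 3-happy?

2

4: 4 → 1  — base-4 3-happy
5: 5 → 2 → 8 → 8  — not base-4 3-happy
6: 6 → 9 → 9  — not base-4 3-happy
7: 7 → 28 → 28  — not base-4 3-happy
8: 8 → 8  — not base-4 3-happy
9: 9 → 9  — not base-4 3-happy
10: 10 → 16 → 1  — base-4 3-happy
base-4 3-happy: 4, 10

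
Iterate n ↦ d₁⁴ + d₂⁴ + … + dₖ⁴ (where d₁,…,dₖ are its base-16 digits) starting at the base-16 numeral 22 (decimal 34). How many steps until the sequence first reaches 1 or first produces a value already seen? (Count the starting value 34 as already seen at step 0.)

3

34 = (2,2)_16 → 2⁴ + 2⁴ = 16 + 16 = 32
32 = (2,0)_16 → 2⁴ + 0⁴ = 16 + 0 = 16
16 = (1,0)_16 → 1⁴ + 0⁴ = 1 + 0 = 1  — reached 1.
That took 3 steps.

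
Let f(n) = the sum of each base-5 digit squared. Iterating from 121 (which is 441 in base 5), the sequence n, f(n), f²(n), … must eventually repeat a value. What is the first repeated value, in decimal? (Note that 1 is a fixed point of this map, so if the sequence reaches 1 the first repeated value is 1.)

121 = (4,4,1)_5 → 4² + 4² + 1² = 33
33 = (1,1,3)_5 → 1² + 1² + 3² = 11
11 = (2,1)_5 → 2² + 1² = 5
5 = (1,0)_5 → 1² + 0² = 1  — reached the fixed point 1.
1 → 1, so 1 is the first repeated value.

1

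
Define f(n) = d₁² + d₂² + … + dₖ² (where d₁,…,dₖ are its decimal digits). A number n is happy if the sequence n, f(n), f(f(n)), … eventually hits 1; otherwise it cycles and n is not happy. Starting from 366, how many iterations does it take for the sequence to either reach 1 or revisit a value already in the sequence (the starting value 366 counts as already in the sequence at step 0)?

12

366 → 3² + 6² + 6² = 81
81 → 8² + 1² = 65
65 → 6² + 5² = 61
61 → 6² + 1² = 37
37 → 3² + 7² = 58
58 → 5² + 8² = 89
89 → 8² + 9² = 145
145 → 1² + 4² + 5² = 42
42 → 4² + 2² = 20
20 → 2² + 0² = 4
4 → 4² = 16
16 → 1² + 6² = 37  — 37 repeats.
That took 12 steps.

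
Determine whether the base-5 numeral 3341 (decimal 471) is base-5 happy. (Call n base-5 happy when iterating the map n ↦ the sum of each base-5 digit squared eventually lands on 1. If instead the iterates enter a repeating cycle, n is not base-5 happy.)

base-5 happy

471 = (3,3,4,1)_5 → 3² + 3² + 4² + 1² = 9 + 9 + 16 + 1 = 35
35 = (1,2,0)_5 → 1² + 2² + 0² = 1 + 4 + 0 = 5
5 = (1,0)_5 → 1² + 0² = 1 + 0 = 1  — reached 1.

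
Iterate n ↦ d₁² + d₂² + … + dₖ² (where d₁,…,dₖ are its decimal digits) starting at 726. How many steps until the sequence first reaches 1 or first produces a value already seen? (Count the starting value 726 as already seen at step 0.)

726 → 7² + 2² + 6² = 89
89 → 8² + 9² = 145
145 → 1² + 4² + 5² = 42
42 → 4² + 2² = 20
20 → 2² + 0² = 4
4 → 4² = 16
16 → 1² + 6² = 37
37 → 3² + 7² = 58
58 → 5² + 8² = 89  — 89 repeats.
That took 9 steps.

9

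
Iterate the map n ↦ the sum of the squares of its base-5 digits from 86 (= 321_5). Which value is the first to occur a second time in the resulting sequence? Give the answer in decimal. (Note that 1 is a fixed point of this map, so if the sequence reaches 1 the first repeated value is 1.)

86 = (3,2,1)_5 → 14
14 = (2,4)_5 → 20
20 = (4,0)_5 → 16
16 = (3,1)_5 → 10
10 = (2,0)_5 → 4
4 = (4)_5 → 16  — 16 already appeared earlier.

16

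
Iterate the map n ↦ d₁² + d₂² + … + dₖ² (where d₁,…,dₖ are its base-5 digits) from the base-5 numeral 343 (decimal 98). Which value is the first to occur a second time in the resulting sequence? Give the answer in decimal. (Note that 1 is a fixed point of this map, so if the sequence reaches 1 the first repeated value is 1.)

98 = (3,4,3)_5 → 34
34 = (1,1,4)_5 → 18
18 = (3,3)_5 → 18  — 18 already appeared earlier.

18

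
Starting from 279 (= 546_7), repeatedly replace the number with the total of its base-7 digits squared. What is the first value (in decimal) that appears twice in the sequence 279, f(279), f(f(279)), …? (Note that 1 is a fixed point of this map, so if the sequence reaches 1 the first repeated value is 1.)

17

279 = (5,4,6)_7 → 5² + 4² + 6² = 25 + 16 + 36 = 77
77 = (1,4,0)_7 → 1² + 4² + 0² = 1 + 16 + 0 = 17
17 = (2,3)_7 → 2² + 3² = 4 + 9 = 13
13 = (1,6)_7 → 1² + 6² = 1 + 36 = 37
37 = (5,2)_7 → 5² + 2² = 25 + 4 = 29
29 = (4,1)_7 → 4² + 1² = 16 + 1 = 17  — 17 already appeared earlier.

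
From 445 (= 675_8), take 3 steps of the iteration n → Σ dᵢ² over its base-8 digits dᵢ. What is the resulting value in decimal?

445 = (6,7,5)_8 → 6² + 7² + 5² = 110
110 = (1,5,6)_8 → 1² + 5² + 6² = 62
62 = (7,6)_8 → 7² + 6² = 85

85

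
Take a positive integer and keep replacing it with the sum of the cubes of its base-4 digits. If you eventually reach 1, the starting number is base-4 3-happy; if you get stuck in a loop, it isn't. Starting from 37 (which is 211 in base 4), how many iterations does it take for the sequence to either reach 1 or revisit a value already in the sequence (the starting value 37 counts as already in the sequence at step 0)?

3

37 = (2,1,1)_4 → 10
10 = (2,2)_4 → 16
16 = (1,0,0)_4 → 1  — reached 1.
That took 3 steps.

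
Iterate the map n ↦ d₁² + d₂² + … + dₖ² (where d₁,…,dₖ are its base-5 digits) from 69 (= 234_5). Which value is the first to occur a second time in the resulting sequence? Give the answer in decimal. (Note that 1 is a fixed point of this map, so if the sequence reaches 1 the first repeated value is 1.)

69 = (2,3,4)_5 → 2² + 3² + 4² = 29
29 = (1,0,4)_5 → 1² + 0² + 4² = 17
17 = (3,2)_5 → 3² + 2² = 13
13 = (2,3)_5 → 2² + 3² = 13  — 13 already appeared earlier.

13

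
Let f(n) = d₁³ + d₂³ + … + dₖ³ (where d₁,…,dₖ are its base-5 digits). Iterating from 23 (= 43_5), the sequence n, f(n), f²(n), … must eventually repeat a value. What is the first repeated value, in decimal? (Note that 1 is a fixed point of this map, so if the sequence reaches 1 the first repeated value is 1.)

23 = (4,3)_5 → 4³ + 3³ = 64 + 27 = 91
91 = (3,3,1)_5 → 3³ + 3³ + 1³ = 27 + 27 + 1 = 55
55 = (2,1,0)_5 → 2³ + 1³ + 0³ = 8 + 1 + 0 = 9
9 = (1,4)_5 → 1³ + 4³ = 1 + 64 = 65
65 = (2,3,0)_5 → 2³ + 3³ + 0³ = 8 + 27 + 0 = 35
35 = (1,2,0)_5 → 1³ + 2³ + 0³ = 1 + 8 + 0 = 9  — 9 already appeared earlier.

9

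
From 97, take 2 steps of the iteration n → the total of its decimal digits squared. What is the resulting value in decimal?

97 → 9² + 7² = 81 + 49 = 130
130 → 1² + 3² + 0² = 1 + 9 + 0 = 10

10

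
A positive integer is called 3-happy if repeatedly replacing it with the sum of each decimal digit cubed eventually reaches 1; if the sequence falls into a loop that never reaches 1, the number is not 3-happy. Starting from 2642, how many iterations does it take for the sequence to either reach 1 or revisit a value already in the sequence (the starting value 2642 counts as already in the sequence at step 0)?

10

2642 → 296
296 → 953
953 → 881
881 → 1025
1025 → 134
134 → 92
92 → 737
737 → 713
713 → 371
371 → 371  — 371 repeats.
That took 10 steps.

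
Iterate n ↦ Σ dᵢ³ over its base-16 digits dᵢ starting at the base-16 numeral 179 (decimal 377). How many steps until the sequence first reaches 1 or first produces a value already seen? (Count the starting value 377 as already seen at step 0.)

9

377 = (1,7,9)_16 → 1³ + 7³ + 9³ = 1073
1073 = (4,3,1)_16 → 4³ + 3³ + 1³ = 92
92 = (5,12)_16 → 5³ + 12³ = 1853
1853 = (7,3,13)_16 → 7³ + 3³ + 13³ = 2567
2567 = (10,0,7)_16 → 10³ + 0³ + 7³ = 1343
1343 = (5,3,15)_16 → 5³ + 3³ + 15³ = 3527
3527 = (13,12,7)_16 → 13³ + 12³ + 7³ = 4268
4268 = (1,0,10,12)_16 → 1³ + 0³ + 10³ + 12³ = 2729
2729 = (10,10,9)_16 → 10³ + 10³ + 9³ = 2729  — 2729 repeats.
That took 9 steps.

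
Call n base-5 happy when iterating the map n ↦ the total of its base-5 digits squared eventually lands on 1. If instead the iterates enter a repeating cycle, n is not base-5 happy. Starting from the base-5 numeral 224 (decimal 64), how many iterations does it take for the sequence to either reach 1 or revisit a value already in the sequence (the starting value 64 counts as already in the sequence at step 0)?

8

64 = (2,2,4)_5 → 2² + 2² + 4² = 4 + 4 + 16 = 24
24 = (4,4)_5 → 4² + 4² = 16 + 16 = 32
32 = (1,1,2)_5 → 1² + 1² + 2² = 1 + 1 + 4 = 6
6 = (1,1)_5 → 1² + 1² = 1 + 1 = 2
2 = (2)_5 → 2² = 4
4 = (4)_5 → 4² = 16
16 = (3,1)_5 → 3² + 1² = 9 + 1 = 10
10 = (2,0)_5 → 2² + 0² = 4 + 0 = 4  — 4 repeats.
That took 8 steps.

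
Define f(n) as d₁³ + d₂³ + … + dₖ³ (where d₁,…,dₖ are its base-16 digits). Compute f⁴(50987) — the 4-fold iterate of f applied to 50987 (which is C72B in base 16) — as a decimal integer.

50987 = (12,7,2,11)_16 → 12³ + 7³ + 2³ + 11³ = 3410
3410 = (13,5,2)_16 → 13³ + 5³ + 2³ = 2330
2330 = (9,1,10)_16 → 9³ + 1³ + 10³ = 1730
1730 = (6,12,2)_16 → 6³ + 12³ + 2³ = 1952

1952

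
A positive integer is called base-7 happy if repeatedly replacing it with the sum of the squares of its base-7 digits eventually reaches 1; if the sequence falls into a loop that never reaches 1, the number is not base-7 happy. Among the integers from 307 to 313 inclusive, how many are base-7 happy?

1

307: 307 → 73 → 19 → 29 → 17 → 13 → 37 → 29  — not base-7 happy
308: 308 → 40 → 50 → 2 → 4 → 16 → 8 → 2  — not base-7 happy
309: 309 → 41 → 61 → 27 → 45 → 45  — not base-7 happy
310: 310 → 44 → 40 → 50 → 2 → 4 → 16 → 8 → 2  — not base-7 happy
311: 311 → 49 → 1  — base-7 happy
312: 312 → 56 → 2 → 4 → 16 → 8 → 2  — not base-7 happy
313: 313 → 65 → 9 → 5 → 25 → 25  — not base-7 happy
base-7 happy: 311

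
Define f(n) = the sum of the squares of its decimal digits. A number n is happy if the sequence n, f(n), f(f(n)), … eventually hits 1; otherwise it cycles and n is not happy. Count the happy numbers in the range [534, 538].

534: 534 → 50 → 25 → 29 → 85 → 89 → 145 → 42 → 20 → 4 → 16 → 37 → 58 → 89  (repeats 89)
535: 535 → 59 → 106 → 37 → 58 → 89 → 145 → 42 → 20 → 4 → 16 → 37  (repeats 37)
536: 536 → 70 → 49 → 97 → 130 → 10 → 1  (reaches 1)
537: 537 → 83 → 73 → 58 → 89 → 145 → 42 → 20 → 4 → 16 → 37 → 58  (repeats 58)
538: 538 → 98 → 145 → 42 → 20 → 4 → 16 → 37 → 58 → 89 → 145  (repeats 145)
happy: 536

1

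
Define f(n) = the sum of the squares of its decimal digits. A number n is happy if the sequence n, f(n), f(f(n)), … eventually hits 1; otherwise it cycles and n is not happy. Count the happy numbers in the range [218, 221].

1

218: 218 → 69 → 117 → 51 → 26 → 40 → 16 → 37 → 58 → 89 → 145 → 42 → 20 → 4 → 16  (repeats 16)
219: 219 → 86 → 100 → 1  (reaches 1)
220: 220 → 8 → 64 → 52 → 29 → 85 → 89 → 145 → 42 → 20 → 4 → 16 → 37 → 58 → 89  (repeats 89)
221: 221 → 9 → 81 → 65 → 61 → 37 → 58 → 89 → 145 → 42 → 20 → 4 → 16 → 37  (repeats 37)
happy: 219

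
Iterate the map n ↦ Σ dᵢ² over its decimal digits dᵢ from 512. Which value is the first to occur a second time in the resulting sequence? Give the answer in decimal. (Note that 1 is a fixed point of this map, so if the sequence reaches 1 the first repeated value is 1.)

512 → 5² + 1² + 2² = 25 + 1 + 4 = 30
30 → 3² + 0² = 9 + 0 = 9
9 → 9² = 81
81 → 8² + 1² = 64 + 1 = 65
65 → 6² + 5² = 36 + 25 = 61
61 → 6² + 1² = 36 + 1 = 37
37 → 3² + 7² = 9 + 49 = 58
58 → 5² + 8² = 25 + 64 = 89
89 → 8² + 9² = 64 + 81 = 145
145 → 1² + 4² + 5² = 1 + 16 + 25 = 42
42 → 4² + 2² = 16 + 4 = 20
20 → 2² + 0² = 4 + 0 = 4
4 → 4² = 16
16 → 1² + 6² = 1 + 36 = 37  — 37 already appeared earlier.

37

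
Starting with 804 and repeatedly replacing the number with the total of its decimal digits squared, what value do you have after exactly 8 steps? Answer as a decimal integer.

804 → 8² + 0² + 4² = 80
80 → 8² + 0² = 64
64 → 6² + 4² = 52
52 → 5² + 2² = 29
29 → 2² + 9² = 85
85 → 8² + 5² = 89
89 → 8² + 9² = 145
145 → 1² + 4² + 5² = 42

42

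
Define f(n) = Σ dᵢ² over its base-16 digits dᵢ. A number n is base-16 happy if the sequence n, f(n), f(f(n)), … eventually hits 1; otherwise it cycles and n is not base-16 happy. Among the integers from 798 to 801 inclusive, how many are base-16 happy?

798: 798 → 206 → 340 → 42 → 104 → 100 → 52 → 25 → 82 → 29 → 170 → 200 → 208 → 169 → 181 → 146 → 85 → 50 → 13 → 169  (repeats 169)
799: 799 → 235 → 317 → 179 → 130 → 68 → 32 → 4 → 16 → 1  (reaches 1)
800: 800 → 13 → 169 → 181 → 146 → 85 → 50 → 13  (repeats 13)
801: 801 → 14 → 196 → 160 → 100 → 52 → 25 → 82 → 29 → 170 → 200 → 208 → 169 → 181 → 146 → 85 → 50 → 13 → 169  (repeats 169)
base-16 happy: 799

1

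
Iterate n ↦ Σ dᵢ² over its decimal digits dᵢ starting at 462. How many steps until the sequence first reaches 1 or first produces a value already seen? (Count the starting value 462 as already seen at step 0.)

11

462 → 4² + 6² + 2² = 56
56 → 5² + 6² = 61
61 → 6² + 1² = 37
37 → 3² + 7² = 58
58 → 5² + 8² = 89
89 → 8² + 9² = 145
145 → 1² + 4² + 5² = 42
42 → 4² + 2² = 20
20 → 2² + 0² = 4
4 → 4² = 16
16 → 1² + 6² = 37  — 37 repeats.
That took 11 steps.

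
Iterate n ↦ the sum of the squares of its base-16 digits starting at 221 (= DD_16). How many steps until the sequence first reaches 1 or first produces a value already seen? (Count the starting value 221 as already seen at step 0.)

10

221 = (13,13)_16 → 13² + 13² = 338
338 = (1,5,2)_16 → 1² + 5² + 2² = 30
30 = (1,14)_16 → 1² + 14² = 197
197 = (12,5)_16 → 12² + 5² = 169
169 = (10,9)_16 → 10² + 9² = 181
181 = (11,5)_16 → 11² + 5² = 146
146 = (9,2)_16 → 9² + 2² = 85
85 = (5,5)_16 → 5² + 5² = 50
50 = (3,2)_16 → 3² + 2² = 13
13 = (13)_16 → 13² = 169  — 169 repeats.
That took 10 steps.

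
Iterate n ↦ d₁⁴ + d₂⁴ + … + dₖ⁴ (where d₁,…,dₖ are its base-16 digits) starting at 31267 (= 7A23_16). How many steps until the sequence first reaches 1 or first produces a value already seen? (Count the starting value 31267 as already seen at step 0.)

31267 = (7,10,2,3)_16 → 7⁴ + 10⁴ + 2⁴ + 3⁴ = 2401 + 10000 + 16 + 81 = 12498
12498 = (3,0,13,2)_16 → 3⁴ + 0⁴ + 13⁴ + 2⁴ = 81 + 0 + 28561 + 16 = 28658
28658 = (6,15,15,2)_16 → 6⁴ + 15⁴ + 15⁴ + 2⁴ = 1296 + 50625 + 50625 + 16 = 102562
102562 = (1,9,0,10,2)_16 → 1⁴ + 9⁴ + 0⁴ + 10⁴ + 2⁴ = 1 + 6561 + 0 + 10000 + 16 = 16578
16578 = (4,0,12,2)_16 → 4⁴ + 0⁴ + 12⁴ + 2⁴ = 256 + 0 + 20736 + 16 = 21008
21008 = (5,2,1,0)_16 → 5⁴ + 2⁴ + 1⁴ + 0⁴ = 625 + 16 + 1 + 0 = 642
642 = (2,8,2)_16 → 2⁴ + 8⁴ + 2⁴ = 16 + 4096 + 16 = 4128
4128 = (1,0,2,0)_16 → 1⁴ + 0⁴ + 2⁴ + 0⁴ = 1 + 0 + 16 + 0 = 17
17 = (1,1)_16 → 1⁴ + 1⁴ = 1 + 1 = 2
2 = (2)_16 → 2⁴ = 16
16 = (1,0)_16 → 1⁴ + 0⁴ = 1 + 0 = 1  — reached 1.
That took 11 steps.

11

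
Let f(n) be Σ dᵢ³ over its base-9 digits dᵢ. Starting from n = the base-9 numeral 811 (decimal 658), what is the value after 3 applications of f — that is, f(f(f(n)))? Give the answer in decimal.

658 = (8,1,1)_9 → 8³ + 1³ + 1³ = 512 + 1 + 1 = 514
514 = (6,3,1)_9 → 6³ + 3³ + 1³ = 216 + 27 + 1 = 244
244 = (3,0,1)_9 → 3³ + 0³ + 1³ = 27 + 0 + 1 = 28

28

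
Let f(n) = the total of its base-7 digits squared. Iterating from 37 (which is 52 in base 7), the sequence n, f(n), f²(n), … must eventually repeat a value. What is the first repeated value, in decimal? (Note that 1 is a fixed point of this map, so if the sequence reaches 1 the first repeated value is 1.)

37 = (5,2)_7 → 5² + 2² = 25 + 4 = 29
29 = (4,1)_7 → 4² + 1² = 16 + 1 = 17
17 = (2,3)_7 → 2² + 3² = 4 + 9 = 13
13 = (1,6)_7 → 1² + 6² = 1 + 36 = 37  — 37 already appeared earlier.

37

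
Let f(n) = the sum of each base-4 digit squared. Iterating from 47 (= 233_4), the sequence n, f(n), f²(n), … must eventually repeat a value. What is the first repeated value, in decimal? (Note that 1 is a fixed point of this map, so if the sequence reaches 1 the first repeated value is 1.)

47 = (2,3,3)_4 → 2² + 3² + 3² = 22
22 = (1,1,2)_4 → 1² + 1² + 2² = 6
6 = (1,2)_4 → 1² + 2² = 5
5 = (1,1)_4 → 1² + 1² = 2
2 = (2)_4 → 2² = 4
4 = (1,0)_4 → 1² + 0² = 1  — reached the fixed point 1.
1 → 1, so 1 is the first repeated value.

1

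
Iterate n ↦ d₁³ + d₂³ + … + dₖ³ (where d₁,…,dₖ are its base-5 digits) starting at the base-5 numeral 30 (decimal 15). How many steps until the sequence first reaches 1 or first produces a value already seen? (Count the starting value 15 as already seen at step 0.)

15 = (3,0)_5 → 3³ + 0³ = 27
27 = (1,0,2)_5 → 1³ + 0³ + 2³ = 9
9 = (1,4)_5 → 1³ + 4³ = 65
65 = (2,3,0)_5 → 2³ + 3³ + 0³ = 35
35 = (1,2,0)_5 → 1³ + 2³ + 0³ = 9  — 9 repeats.
That took 5 steps.

5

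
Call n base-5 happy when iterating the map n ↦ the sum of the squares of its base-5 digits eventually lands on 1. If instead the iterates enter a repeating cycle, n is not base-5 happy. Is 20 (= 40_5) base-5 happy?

not base-5 happy

20 = (4,0)_5 → 4² + 0² = 16
16 = (3,1)_5 → 3² + 1² = 10
10 = (2,0)_5 → 2² + 0² = 4
4 = (4)_5 → 4² = 16  — 16 already seen; the sequence cycles without reaching 1.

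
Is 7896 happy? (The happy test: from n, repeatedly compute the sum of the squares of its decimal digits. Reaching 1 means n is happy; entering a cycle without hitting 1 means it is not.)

happy

7896 → 7² + 8² + 9² + 6² = 230
230 → 2² + 3² + 0² = 13
13 → 1² + 3² = 10
10 → 1² + 0² = 1  — reached 1.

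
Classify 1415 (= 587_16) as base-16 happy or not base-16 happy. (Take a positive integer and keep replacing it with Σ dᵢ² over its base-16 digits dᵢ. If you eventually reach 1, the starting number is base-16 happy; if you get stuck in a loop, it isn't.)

base-16 happy

1415 = (5,8,7)_16 → 5² + 8² + 7² = 25 + 64 + 49 = 138
138 = (8,10)_16 → 8² + 10² = 64 + 100 = 164
164 = (10,4)_16 → 10² + 4² = 100 + 16 = 116
116 = (7,4)_16 → 7² + 4² = 49 + 16 = 65
65 = (4,1)_16 → 4² + 1² = 16 + 1 = 17
17 = (1,1)_16 → 1² + 1² = 1 + 1 = 2
2 = (2)_16 → 2² = 4
4 = (4)_16 → 4² = 16
16 = (1,0)_16 → 1² + 0² = 1 + 0 = 1  — reached 1.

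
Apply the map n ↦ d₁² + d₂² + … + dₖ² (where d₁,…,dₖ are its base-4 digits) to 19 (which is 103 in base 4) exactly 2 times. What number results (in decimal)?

8

19 = (1,0,3)_4 → 1² + 0² + 3² = 1 + 0 + 9 = 10
10 = (2,2)_4 → 2² + 2² = 4 + 4 = 8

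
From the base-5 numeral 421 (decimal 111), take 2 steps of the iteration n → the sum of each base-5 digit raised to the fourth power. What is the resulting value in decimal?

111 = (4,2,1)_5 → 4⁴ + 2⁴ + 1⁴ = 256 + 16 + 1 = 273
273 = (2,0,4,3)_5 → 2⁴ + 0⁴ + 4⁴ + 3⁴ = 16 + 0 + 256 + 81 = 353

353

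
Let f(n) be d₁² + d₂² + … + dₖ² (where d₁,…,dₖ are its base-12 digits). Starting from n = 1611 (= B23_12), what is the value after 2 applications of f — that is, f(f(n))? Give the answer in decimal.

1611 = (11,2,3)_12 → 11² + 2² + 3² = 121 + 4 + 9 = 134
134 = (11,2)_12 → 11² + 2² = 121 + 4 = 125

125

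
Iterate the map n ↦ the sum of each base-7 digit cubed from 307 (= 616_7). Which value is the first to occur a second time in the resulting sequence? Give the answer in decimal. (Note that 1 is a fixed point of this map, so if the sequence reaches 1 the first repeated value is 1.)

1

307 = (6,1,6)_7 → 6³ + 1³ + 6³ = 216 + 1 + 216 = 433
433 = (1,1,5,6)_7 → 1³ + 1³ + 5³ + 6³ = 1 + 1 + 125 + 216 = 343
343 = (1,0,0,0)_7 → 1³ + 0³ + 0³ + 0³ = 1 + 0 + 0 + 0 = 1  — reached the fixed point 1.
1 → 1, so 1 is the first repeated value.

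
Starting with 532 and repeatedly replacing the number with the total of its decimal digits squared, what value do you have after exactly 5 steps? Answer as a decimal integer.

532 → 5² + 3² + 2² = 38
38 → 3² + 8² = 73
73 → 7² + 3² = 58
58 → 5² + 8² = 89
89 → 8² + 9² = 145

145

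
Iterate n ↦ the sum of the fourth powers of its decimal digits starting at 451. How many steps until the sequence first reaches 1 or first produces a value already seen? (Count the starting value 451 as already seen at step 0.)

3

451 → 4⁴ + 5⁴ + 1⁴ = 882
882 → 8⁴ + 8⁴ + 2⁴ = 8208
8208 → 8⁴ + 2⁴ + 0⁴ + 8⁴ = 8208  — 8208 repeats.
That took 3 steps.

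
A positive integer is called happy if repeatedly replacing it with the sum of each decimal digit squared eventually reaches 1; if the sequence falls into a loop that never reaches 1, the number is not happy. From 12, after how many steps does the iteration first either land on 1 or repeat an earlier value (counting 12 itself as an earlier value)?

12 → 1² + 2² = 5
5 → 5² = 25
25 → 2² + 5² = 29
29 → 2² + 9² = 85
85 → 8² + 5² = 89
89 → 8² + 9² = 145
145 → 1² + 4² + 5² = 42
42 → 4² + 2² = 20
20 → 2² + 0² = 4
4 → 4² = 16
16 → 1² + 6² = 37
37 → 3² + 7² = 58
58 → 5² + 8² = 89  — 89 repeats.
That took 13 steps.

13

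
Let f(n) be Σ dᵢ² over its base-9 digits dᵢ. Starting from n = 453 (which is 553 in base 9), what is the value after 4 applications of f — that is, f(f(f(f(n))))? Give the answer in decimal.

453 = (5,5,3)_9 → 59
59 = (6,5)_9 → 61
61 = (6,7)_9 → 85
85 = (1,0,4)_9 → 17

17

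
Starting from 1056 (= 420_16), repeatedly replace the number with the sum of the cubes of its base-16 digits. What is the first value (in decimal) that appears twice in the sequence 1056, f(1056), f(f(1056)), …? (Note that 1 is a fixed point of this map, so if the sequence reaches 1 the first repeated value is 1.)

1056 = (4,2,0)_16 → 4³ + 2³ + 0³ = 72
72 = (4,8)_16 → 4³ + 8³ = 576
576 = (2,4,0)_16 → 2³ + 4³ + 0³ = 72  — 72 already appeared earlier.

72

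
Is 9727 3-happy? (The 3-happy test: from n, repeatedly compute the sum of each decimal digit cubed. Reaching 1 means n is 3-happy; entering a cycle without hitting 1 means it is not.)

9727 → 9³ + 7³ + 2³ + 7³ = 729 + 343 + 8 + 343 = 1423
1423 → 1³ + 4³ + 2³ + 3³ = 1 + 64 + 8 + 27 = 100
100 → 1³ + 0³ + 0³ = 1 + 0 + 0 = 1  — reached 1.

3-happy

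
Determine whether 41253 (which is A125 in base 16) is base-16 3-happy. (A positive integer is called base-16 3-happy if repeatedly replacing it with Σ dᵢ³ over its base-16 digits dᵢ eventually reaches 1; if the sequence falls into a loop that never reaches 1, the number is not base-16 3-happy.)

41253 = (10,1,2,5)_16 → 10³ + 1³ + 2³ + 5³ = 1000 + 1 + 8 + 125 = 1134
1134 = (4,6,14)_16 → 4³ + 6³ + 14³ = 64 + 216 + 2744 = 3024
3024 = (11,13,0)_16 → 11³ + 13³ + 0³ = 1331 + 2197 + 0 = 3528
3528 = (13,12,8)_16 → 13³ + 12³ + 8³ = 2197 + 1728 + 512 = 4437
4437 = (1,1,5,5)_16 → 1³ + 1³ + 5³ + 5³ = 1 + 1 + 125 + 125 = 252
252 = (15,12)_16 → 15³ + 12³ = 3375 + 1728 = 5103
5103 = (1,3,14,15)_16 → 1³ + 3³ + 14³ + 15³ = 1 + 27 + 2744 + 3375 = 6147
6147 = (1,8,0,3)_16 → 1³ + 8³ + 0³ + 3³ = 1 + 512 + 0 + 27 = 540
540 = (2,1,12)_16 → 2³ + 1³ + 12³ = 8 + 1 + 1728 = 1737
1737 = (6,12,9)_16 → 6³ + 12³ + 9³ = 216 + 1728 + 729 = 2673
2673 = (10,7,1)_16 → 10³ + 7³ + 1³ = 1000 + 343 + 1 = 1344
1344 = (5,4,0)_16 → 5³ + 4³ + 0³ = 125 + 64 + 0 = 189
189 = (11,13)_16 → 11³ + 13³ = 1331 + 2197 = 3528  — 3528 already seen; the sequence cycles without reaching 1.

not base-16 3-happy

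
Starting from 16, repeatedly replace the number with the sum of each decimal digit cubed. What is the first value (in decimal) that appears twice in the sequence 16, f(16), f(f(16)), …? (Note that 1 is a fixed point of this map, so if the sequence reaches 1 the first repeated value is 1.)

217

16 → 1³ + 6³ = 1 + 216 = 217
217 → 2³ + 1³ + 7³ = 8 + 1 + 343 = 352
352 → 3³ + 5³ + 2³ = 27 + 125 + 8 = 160
160 → 1³ + 6³ + 0³ = 1 + 216 + 0 = 217  — 217 already appeared earlier.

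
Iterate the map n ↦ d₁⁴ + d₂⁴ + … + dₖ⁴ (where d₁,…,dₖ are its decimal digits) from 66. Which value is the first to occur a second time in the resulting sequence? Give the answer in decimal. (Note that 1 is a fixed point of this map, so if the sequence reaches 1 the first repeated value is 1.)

6514

66 → 6⁴ + 6⁴ = 2592
2592 → 2⁴ + 5⁴ + 9⁴ + 2⁴ = 7218
7218 → 7⁴ + 2⁴ + 1⁴ + 8⁴ = 6514
6514 → 6⁴ + 5⁴ + 1⁴ + 4⁴ = 2178
2178 → 2⁴ + 1⁴ + 7⁴ + 8⁴ = 6514  — 6514 already appeared earlier.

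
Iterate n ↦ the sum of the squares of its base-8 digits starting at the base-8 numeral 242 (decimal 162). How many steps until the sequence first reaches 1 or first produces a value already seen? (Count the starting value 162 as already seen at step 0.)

162 = (2,4,2)_8 → 2² + 4² + 2² = 24
24 = (3,0)_8 → 3² + 0² = 9
9 = (1,1)_8 → 1² + 1² = 2
2 = (2)_8 → 2² = 4
4 = (4)_8 → 4² = 16
16 = (2,0)_8 → 2² + 0² = 4  — 4 repeats.
That took 6 steps.

6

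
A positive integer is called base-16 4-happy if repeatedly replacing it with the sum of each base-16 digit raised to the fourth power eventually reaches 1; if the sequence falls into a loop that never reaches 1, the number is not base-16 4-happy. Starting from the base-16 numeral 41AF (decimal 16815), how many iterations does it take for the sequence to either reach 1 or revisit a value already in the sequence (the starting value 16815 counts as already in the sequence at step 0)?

14

16815 = (4,1,10,15)_16 → 4⁴ + 1⁴ + 10⁴ + 15⁴ = 60882
60882 = (14,13,13,2)_16 → 14⁴ + 13⁴ + 13⁴ + 2⁴ = 95554
95554 = (1,7,5,4,2)_16 → 1⁴ + 7⁴ + 5⁴ + 4⁴ + 2⁴ = 3299
3299 = (12,14,3)_16 → 12⁴ + 14⁴ + 3⁴ = 59233
59233 = (14,7,6,1)_16 → 14⁴ + 7⁴ + 6⁴ + 1⁴ = 42114
42114 = (10,4,8,2)_16 → 10⁴ + 4⁴ + 8⁴ + 2⁴ = 14368
14368 = (3,8,2,0)_16 → 3⁴ + 8⁴ + 2⁴ + 0⁴ = 4193
4193 = (1,0,6,1)_16 → 1⁴ + 0⁴ + 6⁴ + 1⁴ = 1298
1298 = (5,1,2)_16 → 5⁴ + 1⁴ + 2⁴ = 642
642 = (2,8,2)_16 → 2⁴ + 8⁴ + 2⁴ = 4128
4128 = (1,0,2,0)_16 → 1⁴ + 0⁴ + 2⁴ + 0⁴ = 17
17 = (1,1)_16 → 1⁴ + 1⁴ = 2
2 = (2)_16 → 2⁴ = 16
16 = (1,0)_16 → 1⁴ + 0⁴ = 1  — reached 1.
That took 14 steps.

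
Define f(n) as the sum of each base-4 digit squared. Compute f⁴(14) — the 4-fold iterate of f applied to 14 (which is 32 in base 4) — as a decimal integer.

4

14 = (3,2)_4 → 3² + 2² = 13
13 = (3,1)_4 → 3² + 1² = 10
10 = (2,2)_4 → 2² + 2² = 8
8 = (2,0)_4 → 2² + 0² = 4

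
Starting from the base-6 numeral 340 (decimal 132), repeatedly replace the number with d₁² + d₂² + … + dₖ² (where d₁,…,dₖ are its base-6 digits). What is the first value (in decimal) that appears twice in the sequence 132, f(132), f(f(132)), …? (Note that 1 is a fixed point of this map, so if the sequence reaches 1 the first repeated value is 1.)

132 = (3,4,0)_6 → 3² + 4² + 0² = 25
25 = (4,1)_6 → 4² + 1² = 17
17 = (2,5)_6 → 2² + 5² = 29
29 = (4,5)_6 → 4² + 5² = 41
41 = (1,0,5)_6 → 1² + 0² + 5² = 26
26 = (4,2)_6 → 4² + 2² = 20
20 = (3,2)_6 → 3² + 2² = 13
13 = (2,1)_6 → 2² + 1² = 5
5 = (5)_6 → 5² = 25  — 25 already appeared earlier.

25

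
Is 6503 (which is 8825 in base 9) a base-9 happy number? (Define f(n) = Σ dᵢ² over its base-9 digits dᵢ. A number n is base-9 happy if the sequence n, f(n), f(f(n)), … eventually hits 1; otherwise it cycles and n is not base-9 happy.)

base-9 happy

6503 = (8,8,2,5)_9 → 8² + 8² + 2² + 5² = 157
157 = (1,8,4)_9 → 1² + 8² + 4² = 81
81 = (1,0,0)_9 → 1² + 0² + 0² = 1  — reached 1.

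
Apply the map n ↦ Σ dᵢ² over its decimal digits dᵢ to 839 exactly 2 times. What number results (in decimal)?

42

839 → 8² + 3² + 9² = 64 + 9 + 81 = 154
154 → 1² + 5² + 4² = 1 + 25 + 16 = 42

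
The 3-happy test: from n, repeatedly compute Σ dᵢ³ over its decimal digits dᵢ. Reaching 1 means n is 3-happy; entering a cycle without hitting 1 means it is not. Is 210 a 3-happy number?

210 → 9
9 → 729
729 → 1080
1080 → 513
513 → 153
153 → 153  — 153 already seen; the sequence cycles without reaching 1.

not 3-happy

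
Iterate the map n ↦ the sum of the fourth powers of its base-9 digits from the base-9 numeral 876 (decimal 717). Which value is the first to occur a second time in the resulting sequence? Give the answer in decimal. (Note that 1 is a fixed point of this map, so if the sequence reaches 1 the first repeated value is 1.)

1

717 = (8,7,6)_9 → 8⁴ + 7⁴ + 6⁴ = 4096 + 2401 + 1296 = 7793
7793 = (1,1,6,1,8)_9 → 1⁴ + 1⁴ + 6⁴ + 1⁴ + 8⁴ = 1 + 1 + 1296 + 1 + 4096 = 5395
5395 = (7,3,5,4)_9 → 7⁴ + 3⁴ + 5⁴ + 4⁴ = 2401 + 81 + 625 + 256 = 3363
3363 = (4,5,4,6)_9 → 4⁴ + 5⁴ + 4⁴ + 6⁴ = 256 + 625 + 256 + 1296 = 2433
2433 = (3,3,0,3)_9 → 3⁴ + 3⁴ + 0⁴ + 3⁴ = 81 + 81 + 0 + 81 = 243
243 = (3,0,0)_9 → 3⁴ + 0⁴ + 0⁴ = 81 + 0 + 0 = 81
81 = (1,0,0)_9 → 1⁴ + 0⁴ + 0⁴ = 1 + 0 + 0 = 1  — reached the fixed point 1.
1 → 1, so 1 is the first repeated value.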